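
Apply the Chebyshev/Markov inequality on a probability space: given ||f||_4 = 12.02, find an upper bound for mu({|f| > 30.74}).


Chebyshev/Markov inequality: mu(|f| > eps) <= (||f||_p / eps)^p
Step 1: ||f||_4 / eps = 12.02 / 30.74 = 0.391021
Step 2: Raise to power p = 4:
  (0.391021)^4 = 0.023378
Step 3: Therefore mu(|f| > 30.74) <= 0.023378


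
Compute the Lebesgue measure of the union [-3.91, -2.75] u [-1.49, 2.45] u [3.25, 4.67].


For pairwise disjoint intervals, m(union) = sum of lengths.
= (-2.75 - -3.91) + (2.45 - -1.49) + (4.67 - 3.25)
= 1.16 + 3.94 + 1.42
= 6.52


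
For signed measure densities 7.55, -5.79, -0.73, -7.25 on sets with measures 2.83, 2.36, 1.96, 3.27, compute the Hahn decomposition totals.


Step 1: Compute signed measure on each set:
  Set 1: 7.55 * 2.83 = 21.3665
  Set 2: -5.79 * 2.36 = -13.6644
  Set 3: -0.73 * 1.96 = -1.4308
  Set 4: -7.25 * 3.27 = -23.7075
Step 2: Total signed measure = (21.3665) + (-13.6644) + (-1.4308) + (-23.7075)
     = -17.4362
Step 3: Positive part mu+(X) = sum of positive contributions = 21.3665
Step 4: Negative part mu-(X) = |sum of negative contributions| = 38.8027


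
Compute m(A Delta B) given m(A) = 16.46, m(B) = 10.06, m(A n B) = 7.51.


m(A Delta B) = m(A) + m(B) - 2*m(A n B)
= 16.46 + 10.06 - 2*7.51
= 16.46 + 10.06 - 15.02
= 11.5


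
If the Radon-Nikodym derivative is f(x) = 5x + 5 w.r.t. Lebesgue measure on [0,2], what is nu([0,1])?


nu(A) = integral_A (dnu/dmu) dmu = integral_0^1 (5x + 5) dx
Step 1: Antiderivative F(x) = (5/2)x^2 + 5x
Step 2: F(1) = (5/2)*1^2 + 5*1 = 2.5 + 5 = 7.5
Step 3: F(0) = (5/2)*0^2 + 5*0 = 0.0 + 0 = 0.0
Step 4: nu([0,1]) = F(1) - F(0) = 7.5 - 0.0 = 7.5


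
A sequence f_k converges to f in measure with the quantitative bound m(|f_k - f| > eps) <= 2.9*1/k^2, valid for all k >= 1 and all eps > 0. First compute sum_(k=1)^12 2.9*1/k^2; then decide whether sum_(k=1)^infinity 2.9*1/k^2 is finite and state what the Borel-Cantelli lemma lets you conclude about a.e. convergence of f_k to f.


Step 1: List the terms 2.9*1/k^2 for k = 1 to 12:
  k=1: 2.9
  k=2: 0.725
  k=3: 0.322222
  k=4: 0.18125
  k=5: 0.116
  k=6: 0.080556
  k=7: 0.059184
  k=8: 0.045312
  k=9: 0.035802
  k=10: 0.029
  k=11: 0.023967
  k=12: 0.020139
Step 2: Partial sum = 2.9 + 0.725 + 0.322222 + 0.18125 + 0.116 + 0.080556 + 0.059184 + 0.045312 + 0.035802 + 0.029 + 0.023967 + 0.020139
     = 4.538432
Step 3: The full series sum_(k>=1) 2.9*1/k^2 converges (p-series with p = 2 > 1; a constant multiple of a convergent series converges).
Step 4: Fix eps > 0. Since sum_k m(|f_k - f| > eps) < infinity, the Borel-Cantelli lemma gives
        m(limsup_k {|f_k - f| > eps}) = 0, i.e. for a.e. x, |f_k(x) - f(x)| <= eps for all large k.
        Applying this with eps = 1/j for j = 1, 2, ... and intersecting the countably many full-measure sets,
        for a.e. x we get limsup_k |f_k(x) - f(x)| <= 1/j for every j, hence f_k -> f almost everywhere.
Conclusion: series converges; Borel-Cantelli yields f_k -> f a.e.


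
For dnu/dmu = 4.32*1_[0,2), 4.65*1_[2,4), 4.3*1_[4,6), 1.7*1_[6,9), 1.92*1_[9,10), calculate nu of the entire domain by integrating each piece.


Integrate each piece of the Radon-Nikodym derivative:
Step 1: integral_0^2 4.32 dx = 4.32*(2-0) = 4.32*2 = 8.64
Step 2: integral_2^4 4.65 dx = 4.65*(4-2) = 4.65*2 = 9.3
Step 3: integral_4^6 4.3 dx = 4.3*(6-4) = 4.3*2 = 8.6
Step 4: integral_6^9 1.7 dx = 1.7*(9-6) = 1.7*3 = 5.1
Step 5: integral_9^10 1.92 dx = 1.92*(10-9) = 1.92*1 = 1.92
Total: 8.64 + 9.3 + 8.6 + 5.1 + 1.92 = 33.56


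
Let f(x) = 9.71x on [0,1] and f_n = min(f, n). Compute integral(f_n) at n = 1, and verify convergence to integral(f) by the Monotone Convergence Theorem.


f(x) = 9.71x on [0,1]; f_n(x) = min(9.71x, n). At n = 1:
Step 1: f(x) reaches 1 at x = 1/9.71 = 0.102987
Step 2: integral(f_1) = integral(9.71x, 0, 0.102987) + integral(1, 0.102987, 1)
       = 9.71*0.102987^2/2 + 1*(1 - 0.102987)
       = 0.051493 + 0.897013
       = 0.948507
Step 3: As n -> infinity, f_n increases to f, so by MCT integral(f_n) -> integral(f) = 9.71/2 = 4.855.
Convergence: integral(f_1) = 0.948507 -> 4.855 as n -> infinity


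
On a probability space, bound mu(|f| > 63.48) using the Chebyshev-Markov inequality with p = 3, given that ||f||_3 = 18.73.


Chebyshev/Markov inequality: mu(|f| > eps) <= (||f||_p / eps)^p
Step 1: ||f||_3 / eps = 18.73 / 63.48 = 0.295054
Step 2: Raise to power p = 3:
  (0.295054)^3 = 0.025686
Step 3: Therefore mu(|f| > 63.48) <= 0.025686


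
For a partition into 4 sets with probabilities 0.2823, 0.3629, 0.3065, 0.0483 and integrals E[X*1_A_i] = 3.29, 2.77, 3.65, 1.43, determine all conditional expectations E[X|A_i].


For each cell A_i: E[X|A_i] = E[X*1_A_i] / P(A_i)
Step 1: E[X|A_1] = 3.29 / 0.2823 = 11.654269
Step 2: E[X|A_2] = 2.77 / 0.3629 = 7.632957
Step 3: E[X|A_3] = 3.65 / 0.3065 = 11.908646
Step 4: E[X|A_4] = 1.43 / 0.0483 = 29.606625
Verification: E[X] = sum E[X*1_A_i] = 3.29 + 2.77 + 3.65 + 1.43 = 11.14


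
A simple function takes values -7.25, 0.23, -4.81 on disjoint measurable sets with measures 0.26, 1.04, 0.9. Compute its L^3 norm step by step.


Step 1: Compute |f_i|^3 for each value:
  |-7.25|^3 = 381.078125
  |0.23|^3 = 0.012167
  |-4.81|^3 = 111.284641
Step 2: Multiply by measures and sum:
  381.078125 * 0.26 = 99.080313
  0.012167 * 1.04 = 0.012654
  111.284641 * 0.9 = 100.156177
Sum = 99.080313 + 0.012654 + 100.156177 = 199.249143
Step 3: Take the p-th root:
||f||_3 = (199.249143)^(1/3) = 5.840708


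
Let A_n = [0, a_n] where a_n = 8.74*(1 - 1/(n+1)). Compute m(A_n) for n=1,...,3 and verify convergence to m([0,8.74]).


By continuity of measure from below: if A_n increases to A, then m(A_n) -> m(A).
Here A = [0, 8.74], so m(A) = 8.74
Step 1: a_1 = 8.74*(1 - 1/2) = 4.37, m(A_1) = 4.37
Step 2: a_2 = 8.74*(1 - 1/3) = 5.8267, m(A_2) = 5.8267
Step 3: a_3 = 8.74*(1 - 1/4) = 6.555, m(A_3) = 6.555
Limit: m(A_n) -> m([0,8.74]) = 8.74


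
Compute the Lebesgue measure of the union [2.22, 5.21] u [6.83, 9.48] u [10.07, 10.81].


For pairwise disjoint intervals, m(union) = sum of lengths.
= (5.21 - 2.22) + (9.48 - 6.83) + (10.81 - 10.07)
= 2.99 + 2.65 + 0.74
= 6.38


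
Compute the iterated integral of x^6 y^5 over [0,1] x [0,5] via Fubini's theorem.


By Fubini's theorem, the double integral factors as a product of single integrals:
Step 1: integral_0^1 x^6 dx = [x^7/7] from 0 to 1
     = 1^7/7 = 0.142857
Step 2: integral_0^5 y^5 dy = [y^6/6] from 0 to 5
     = 5^6/6 = 2604.166667
Step 3: Double integral = 0.142857 * 2604.166667 = 372.02381


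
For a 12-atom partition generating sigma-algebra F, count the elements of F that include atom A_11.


Each element of F is a union of some subset S of the 12 atoms.
The element contains A_11 iff A_11 is in S.
So we count subsets S of {A_1,...,A_12} with A_11 in S: choose freely among the other 11 atoms.
Count = 2^(12-1) = 2^11 = 2048.


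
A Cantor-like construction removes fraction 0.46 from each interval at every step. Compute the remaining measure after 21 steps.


Step 1: At each step, fraction remaining = 1 - 0.46 = 0.54
Step 2: After 21 steps, measure = (0.54)^21
Result = 2.400319e-06


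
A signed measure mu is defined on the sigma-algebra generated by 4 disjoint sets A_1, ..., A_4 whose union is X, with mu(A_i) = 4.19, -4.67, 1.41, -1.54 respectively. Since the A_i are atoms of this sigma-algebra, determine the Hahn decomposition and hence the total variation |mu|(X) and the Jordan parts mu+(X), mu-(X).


Step 1: Every measurable set is a union of atoms (the cells / points), so a Hahn decomposition is
  obtained by grouping atoms by sign: P = union of atoms with mu > 0, N = union of the remaining atoms.
  Atoms in P (indices): 1, 3;  atoms in N (indices): 2, 4
  Positive values: 4.19, 1.41
  Negative values: -4.67, -1.54
Step 2: mu+(X) = mu(P) = sum of positive atom values = 5.6
Step 3: mu-(X) = -mu(N) = sum of |negative atom values| = 6.21
Step 4: |mu|(X) = mu+(X) + mu-(X) = 5.6 + 6.21 = 11.81


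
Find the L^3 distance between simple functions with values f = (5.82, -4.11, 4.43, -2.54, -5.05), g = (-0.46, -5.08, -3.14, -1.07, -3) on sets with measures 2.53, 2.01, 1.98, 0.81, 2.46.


Step 1: Compute differences f_i - g_i:
  5.82 - -0.46 = 6.28
  -4.11 - -5.08 = 0.97
  4.43 - -3.14 = 7.57
  -2.54 - -1.07 = -1.47
  -5.05 - -3 = -2.05
Step 2: Compute |diff|^3 * measure for each set:
  |6.28|^3 * 2.53 = 247.673152 * 2.53 = 626.613075
  |0.97|^3 * 2.01 = 0.912673 * 2.01 = 1.834473
  |7.57|^3 * 1.98 = 433.798093 * 1.98 = 858.920224
  |-1.47|^3 * 0.81 = 3.176523 * 0.81 = 2.572984
  |-2.05|^3 * 2.46 = 8.615125 * 2.46 = 21.193207
Step 3: Sum = 1511.133963
Step 4: ||f-g||_3 = (1511.133963)^(1/3) = 11.475395


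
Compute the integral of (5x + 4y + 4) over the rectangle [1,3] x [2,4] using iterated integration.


By Fubini, integrate in x first, then y.
Step 1: Fix y, integrate over x in [1,3]:
  integral(5x + 4y + 4, x=1..3)
  = 5*(3^2 - 1^2)/2 + (4y + 4)*(3 - 1)
  = 20 + (4y + 4)*2
  = 20 + 8y + 8
  = 28 + 8y
Step 2: Integrate over y in [2,4]:
  integral(28 + 8y, y=2..4)
  = 28*2 + 8*(4^2 - 2^2)/2
  = 56 + 48
  = 104


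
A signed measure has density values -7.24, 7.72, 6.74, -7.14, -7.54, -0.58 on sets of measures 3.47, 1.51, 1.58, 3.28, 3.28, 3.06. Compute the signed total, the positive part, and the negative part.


Step 1: Compute signed measure on each set:
  Set 1: -7.24 * 3.47 = -25.1228
  Set 2: 7.72 * 1.51 = 11.6572
  Set 3: 6.74 * 1.58 = 10.6492
  Set 4: -7.14 * 3.28 = -23.4192
  Set 5: -7.54 * 3.28 = -24.7312
  Set 6: -0.58 * 3.06 = -1.7748
Step 2: Total signed measure = (-25.1228) + (11.6572) + (10.6492) + (-23.4192) + (-24.7312) + (-1.7748)
     = -52.7416
Step 3: Positive part mu+(X) = sum of positive contributions = 22.3064
Step 4: Negative part mu-(X) = |sum of negative contributions| = 75.048


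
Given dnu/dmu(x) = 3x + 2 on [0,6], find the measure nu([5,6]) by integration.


nu(A) = integral_A (dnu/dmu) dmu = integral_5^6 (3x + 2) dx
Step 1: Antiderivative F(x) = (3/2)x^2 + 2x
Step 2: F(6) = (3/2)*6^2 + 2*6 = 54 + 12 = 66
Step 3: F(5) = (3/2)*5^2 + 2*5 = 37.5 + 10 = 47.5
Step 4: nu([5,6]) = F(6) - F(5) = 66 - 47.5 = 18.5


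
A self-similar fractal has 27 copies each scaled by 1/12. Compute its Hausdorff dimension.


For a self-similar set with N copies scaled by 1/r:
dim_H = log(N)/log(r) = log(27)/log(12)
= 3.295837/2.484907
= 1.326342


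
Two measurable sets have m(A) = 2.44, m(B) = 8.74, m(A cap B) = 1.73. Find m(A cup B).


By inclusion-exclusion: m(A u B) = m(A) + m(B) - m(A n B)
= 2.44 + 8.74 - 1.73
= 9.45


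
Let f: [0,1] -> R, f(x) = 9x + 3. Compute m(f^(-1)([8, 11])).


f^(-1)([8, 11]) = {x : 8 <= 9x + 3 <= 11}
Solving: (8 - 3)/9 <= x <= (11 - 3)/9
= [0.555556, 0.888889]
Intersecting with [0,1]: [0.555556, 0.888889]
Measure = 0.888889 - 0.555556 = 0.333333


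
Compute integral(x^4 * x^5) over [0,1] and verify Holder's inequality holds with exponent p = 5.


Step 1: Exact integral of f*g = integral(x^9, 0, 1) = 1/10
     = 0.1
Step 2: Holder bound with p=5, q=1.25:
  ||f||_p = (integral x^20 dx)^(1/5) = (1/21)^(1/5) = 0.543946
  ||g||_q = (integral x^6.25 dx)^(1/1.25) = (1/7.25)^(1/1.25) = 0.204989
Step 3: Holder bound = ||f||_p * ||g||_q = 0.543946 * 0.204989 = 0.111503
Verification: 0.1 <= 0.111503 (Holder holds)


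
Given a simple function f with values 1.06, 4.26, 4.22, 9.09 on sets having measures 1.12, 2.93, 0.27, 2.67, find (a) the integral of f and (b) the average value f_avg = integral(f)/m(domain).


Step 1: Integral = sum(value_i * measure_i)
= 1.06*1.12 + 4.26*2.93 + 4.22*0.27 + 9.09*2.67
= 1.1872 + 12.4818 + 1.1394 + 24.2703
= 39.0787
Step 2: Total measure of domain = 1.12 + 2.93 + 0.27 + 2.67 = 6.99
Step 3: Average value = 39.0787 / 6.99 = 5.590658


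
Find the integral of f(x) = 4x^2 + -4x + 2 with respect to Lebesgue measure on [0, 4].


The Lebesgue integral of a Riemann-integrable function agrees with the Riemann integral.
Antiderivative F(x) = (4/3)x^3 + (-4/2)x^2 + 2x
F(4) = (4/3)*4^3 + (-4/2)*4^2 + 2*4
     = (4/3)*64 + (-4/2)*16 + 2*4
     = 85.333333 + -32 + 8
     = 61.333333
F(0) = 0.0
Integral = F(4) - F(0) = 61.333333 - 0.0 = 61.333333


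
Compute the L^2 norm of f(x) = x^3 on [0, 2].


Step 1: ||f||_2 = (integral_0^2 |x^3|^2 dx)^(1/2)
     = (integral_0^2 x^6 dx)^(1/2)
Step 2: integral_0^2 x^6 dx = [x^7/(7)] from 0 to 2 = 2^7/7
     = 128/7 = 18.285714
Step 3: ||f||_2 = (18.285714)^(1/2) = 4.27618


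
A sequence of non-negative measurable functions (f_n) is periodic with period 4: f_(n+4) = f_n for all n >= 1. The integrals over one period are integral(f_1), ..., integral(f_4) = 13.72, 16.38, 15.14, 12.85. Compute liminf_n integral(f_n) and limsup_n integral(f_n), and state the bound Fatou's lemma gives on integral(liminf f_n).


The sequence (integral(f_n)) is periodic with period 4, repeating the values 13.72, 16.38, 15.14, 12.85 indefinitely.
Step 1: For a periodic sequence, every tail (a_m, a_(m+1), ...) contains all 4 period values infinitely often.
Step 2: Hence inf of every tail = min of the period values = min(13.72, 16.38, 15.14, 12.85) = 12.85.
        liminf_n integral(f_n) = sup over m of (inf of tail from m) = 12.85.
Step 3: Similarly sup of every tail = max of the period values = 16.38.
        limsup_n integral(f_n) = 16.38.
Step 4: Fatou's lemma: integral(liminf_n f_n) <= liminf_n integral(f_n) = 12.85.
        So the integral of the pointwise liminf is at most 12.85.


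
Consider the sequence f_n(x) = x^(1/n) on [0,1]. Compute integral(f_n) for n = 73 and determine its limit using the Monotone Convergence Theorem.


At n = 73: f_73(x) = x^(1/73).
Step 1: integral(x^(1/73), 0, 1) = [x^(1/73+1) / (1/73+1)] from 0 to 1
     = 1 / (1/73 + 1) = 1 / ((73+1)/73) = 73/(73+1)
     = 73/74 = 0.986486
Step 2: As n -> infinity, f_n(x) = x^(1/n) -> 1 for x in (0,1], and f_n is increasing in n.
By MCT, lim_n integral(f_n) = integral(lim_n f_n) = integral(1, 0, 1) = 1.
Step 3: Verify convergence: 73/74 = 0.986486 -> 1


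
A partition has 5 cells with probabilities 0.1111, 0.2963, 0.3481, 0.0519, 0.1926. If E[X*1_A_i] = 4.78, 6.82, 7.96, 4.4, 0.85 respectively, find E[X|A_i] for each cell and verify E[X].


For each cell A_i: E[X|A_i] = E[X*1_A_i] / P(A_i)
Step 1: E[X|A_1] = 4.78 / 0.1111 = 43.024302
Step 2: E[X|A_2] = 6.82 / 0.2963 = 23.017212
Step 3: E[X|A_3] = 7.96 / 0.3481 = 22.866992
Step 4: E[X|A_4] = 4.4 / 0.0519 = 84.77842
Step 5: E[X|A_5] = 0.85 / 0.1926 = 4.413292
Verification: E[X] = sum E[X*1_A_i] = 4.78 + 6.82 + 7.96 + 4.4 + 0.85 = 24.81


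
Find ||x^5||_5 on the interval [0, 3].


Step 1: ||f||_5 = (integral_0^3 |x^5|^5 dx)^(1/5)
     = (integral_0^3 x^25 dx)^(1/5)
Step 2: integral_0^3 x^25 dx = [x^26/(26)] from 0 to 3 = 3^26/26
     = 2541865828329/26 = 9.776407e+10
Step 3: ||f||_5 = (9.776407e+10)^(1/5) = 157.774152


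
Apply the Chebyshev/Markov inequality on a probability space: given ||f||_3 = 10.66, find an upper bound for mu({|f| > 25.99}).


Chebyshev/Markov inequality: mu(|f| > eps) <= (||f||_p / eps)^p
Step 1: ||f||_3 / eps = 10.66 / 25.99 = 0.410158
Step 2: Raise to power p = 3:
  (0.410158)^3 = 0.069001
Step 3: Therefore mu(|f| > 25.99) <= 0.069001


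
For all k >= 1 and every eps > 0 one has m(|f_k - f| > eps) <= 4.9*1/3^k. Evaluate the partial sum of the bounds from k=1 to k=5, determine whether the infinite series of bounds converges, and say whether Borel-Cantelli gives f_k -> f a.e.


Step 1: List the terms 4.9*1/3^k for k = 1 to 5:
  k=1: 1.633333
  k=2: 0.544444
  k=3: 0.181481
  k=4: 0.060494
  k=5: 0.020165
Step 2: Partial sum = 1.633333 + 0.544444 + 0.181481 + 0.060494 + 0.020165
     = 2.439918
Step 3: The full series sum_(k>=1) 4.9*1/3^k converges (geometric series with ratio 1/3 < 1; a constant multiple of a convergent series converges).
Step 4: Fix eps > 0. Since sum_k m(|f_k - f| > eps) < infinity, the Borel-Cantelli lemma gives
        m(limsup_k {|f_k - f| > eps}) = 0, i.e. for a.e. x, |f_k(x) - f(x)| <= eps for all large k.
        Applying this with eps = 1/j for j = 1, 2, ... and intersecting the countably many full-measure sets,
        for a.e. x we get limsup_k |f_k(x) - f(x)| <= 1/j for every j, hence f_k -> f almost everywhere.
Conclusion: series converges; Borel-Cantelli yields f_k -> f a.e.


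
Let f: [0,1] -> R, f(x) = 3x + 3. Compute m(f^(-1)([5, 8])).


f^(-1)([5, 8]) = {x : 5 <= 3x + 3 <= 8}
Solving: (5 - 3)/3 <= x <= (8 - 3)/3
= [0.666667, 1.666667]
Intersecting with [0,1]: [0.666667, 1]
Measure = 1 - 0.666667 = 0.333333


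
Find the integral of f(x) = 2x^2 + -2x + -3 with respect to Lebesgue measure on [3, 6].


The Lebesgue integral of a Riemann-integrable function agrees with the Riemann integral.
Antiderivative F(x) = (2/3)x^3 + (-2/2)x^2 + -3x
F(6) = (2/3)*6^3 + (-2/2)*6^2 + -3*6
     = (2/3)*216 + (-2/2)*36 + -3*6
     = 144 + -36 + -18
     = 90
F(3) = 0.0
Integral = F(6) - F(3) = 90 - 0.0 = 90


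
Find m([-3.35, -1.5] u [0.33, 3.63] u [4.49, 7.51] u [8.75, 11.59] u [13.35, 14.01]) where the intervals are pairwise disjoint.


For pairwise disjoint intervals, m(union) = sum of lengths.
= (-1.5 - -3.35) + (3.63 - 0.33) + (7.51 - 4.49) + (11.59 - 8.75) + (14.01 - 13.35)
= 1.85 + 3.3 + 3.02 + 2.84 + 0.66
= 11.67


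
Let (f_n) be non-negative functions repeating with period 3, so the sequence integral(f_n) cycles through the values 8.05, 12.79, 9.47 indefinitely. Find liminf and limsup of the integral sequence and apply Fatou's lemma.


The sequence (integral(f_n)) is periodic with period 3, repeating the values 8.05, 12.79, 9.47 indefinitely.
Step 1: For a periodic sequence, every tail (a_m, a_(m+1), ...) contains all 3 period values infinitely often.
Step 2: Hence inf of every tail = min of the period values = min(8.05, 12.79, 9.47) = 8.05.
        liminf_n integral(f_n) = sup over m of (inf of tail from m) = 8.05.
Step 3: Similarly sup of every tail = max of the period values = 12.79.
        limsup_n integral(f_n) = 12.79.
Step 4: Fatou's lemma: integral(liminf_n f_n) <= liminf_n integral(f_n) = 8.05.
        So the integral of the pointwise liminf is at most 8.05.


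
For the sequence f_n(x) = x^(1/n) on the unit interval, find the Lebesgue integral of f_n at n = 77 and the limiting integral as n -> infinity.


At n = 77: f_77(x) = x^(1/77).
Step 1: integral(x^(1/77), 0, 1) = [x^(1/77+1) / (1/77+1)] from 0 to 1
     = 1 / (1/77 + 1) = 1 / ((77+1)/77) = 77/(77+1)
     = 77/78 = 0.987179
Step 2: As n -> infinity, f_n(x) = x^(1/n) -> 1 for x in (0,1], and f_n is increasing in n.
By MCT, lim_n integral(f_n) = integral(lim_n f_n) = integral(1, 0, 1) = 1.
Step 3: Verify convergence: 77/78 = 0.987179 -> 1


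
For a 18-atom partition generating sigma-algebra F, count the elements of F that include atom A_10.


Each element of F is a union of some subset S of the 18 atoms.
The element contains A_10 iff A_10 is in S.
So we count subsets S of {A_1,...,A_18} with A_10 in S: choose freely among the other 17 atoms.
Count = 2^(18-1) = 2^17 = 131072.


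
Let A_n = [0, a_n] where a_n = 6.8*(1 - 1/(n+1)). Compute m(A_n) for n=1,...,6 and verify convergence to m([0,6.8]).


By continuity of measure from below: if A_n increases to A, then m(A_n) -> m(A).
Here A = [0, 6.8], so m(A) = 6.8
Step 1: a_1 = 6.8*(1 - 1/2) = 3.4, m(A_1) = 3.4
Step 2: a_2 = 6.8*(1 - 1/3) = 4.5333, m(A_2) = 4.5333
Step 3: a_3 = 6.8*(1 - 1/4) = 5.1, m(A_3) = 5.1
Step 4: a_4 = 6.8*(1 - 1/5) = 5.44, m(A_4) = 5.44
Step 5: a_5 = 6.8*(1 - 1/6) = 5.6667, m(A_5) = 5.6667
Step 6: a_6 = 6.8*(1 - 1/7) = 5.8286, m(A_6) = 5.8286
Limit: m(A_n) -> m([0,6.8]) = 6.8


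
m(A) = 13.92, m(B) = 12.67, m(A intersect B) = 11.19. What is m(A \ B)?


m(A \ B) = m(A) - m(A n B)
= 13.92 - 11.19
= 2.73


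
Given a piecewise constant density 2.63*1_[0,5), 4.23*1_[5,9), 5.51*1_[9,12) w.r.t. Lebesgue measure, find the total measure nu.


Integrate each piece of the Radon-Nikodym derivative:
Step 1: integral_0^5 2.63 dx = 2.63*(5-0) = 2.63*5 = 13.15
Step 2: integral_5^9 4.23 dx = 4.23*(9-5) = 4.23*4 = 16.92
Step 3: integral_9^12 5.51 dx = 5.51*(12-9) = 5.51*3 = 16.53
Total: 13.15 + 16.92 + 16.53 = 46.6


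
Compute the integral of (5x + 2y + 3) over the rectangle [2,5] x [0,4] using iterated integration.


By Fubini, integrate in x first, then y.
Step 1: Fix y, integrate over x in [2,5]:
  integral(5x + 2y + 3, x=2..5)
  = 5*(5^2 - 2^2)/2 + (2y + 3)*(5 - 2)
  = 52.5 + (2y + 3)*3
  = 52.5 + 6y + 9
  = 61.5 + 6y
Step 2: Integrate over y in [0,4]:
  integral(61.5 + 6y, y=0..4)
  = 61.5*4 + 6*(4^2 - 0^2)/2
  = 246 + 48
  = 294


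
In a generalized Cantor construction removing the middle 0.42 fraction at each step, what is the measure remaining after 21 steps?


Step 1: At each step, fraction remaining = 1 - 0.42 = 0.58
Step 2: After 21 steps, measure = (0.58)^21
Result = 1.076435e-05


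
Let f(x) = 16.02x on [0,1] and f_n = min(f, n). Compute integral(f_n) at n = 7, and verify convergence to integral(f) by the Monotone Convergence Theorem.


f(x) = 16.02x on [0,1]; f_n(x) = min(16.02x, n). At n = 7:
Step 1: f(x) reaches 7 at x = 7/16.02 = 0.436954
Step 2: integral(f_7) = integral(16.02x, 0, 0.436954) + integral(7, 0.436954, 1)
       = 16.02*0.436954^2/2 + 7*(1 - 0.436954)
       = 1.529338 + 3.941323
       = 5.470662
Step 3: As n -> infinity, f_n increases to f, so by MCT integral(f_n) -> integral(f) = 16.02/2 = 8.01.
Convergence: integral(f_7) = 5.470662 -> 8.01 as n -> infinity


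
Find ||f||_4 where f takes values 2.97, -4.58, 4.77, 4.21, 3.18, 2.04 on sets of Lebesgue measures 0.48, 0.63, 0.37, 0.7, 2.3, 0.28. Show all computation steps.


Step 1: Compute |f_i|^4 for each value:
  |2.97|^4 = 77.808277
  |-4.58|^4 = 440.009357
  |4.77|^4 = 517.694458
  |4.21|^4 = 314.143721
  |3.18|^4 = 102.260634
  |2.04|^4 = 17.318915
Step 2: Multiply by measures and sum:
  77.808277 * 0.48 = 37.347973
  440.009357 * 0.63 = 277.205895
  517.694458 * 0.37 = 191.54695
  314.143721 * 0.7 = 219.900605
  102.260634 * 2.3 = 235.199458
  17.318915 * 0.28 = 4.849296
Sum = 37.347973 + 277.205895 + 191.54695 + 219.900605 + 235.199458 + 4.849296 = 966.050176
Step 3: Take the p-th root:
||f||_4 = (966.050176)^(1/4) = 5.575065


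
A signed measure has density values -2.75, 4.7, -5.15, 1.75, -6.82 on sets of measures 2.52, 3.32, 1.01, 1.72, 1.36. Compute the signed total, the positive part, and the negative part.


Step 1: Compute signed measure on each set:
  Set 1: -2.75 * 2.52 = -6.93
  Set 2: 4.7 * 3.32 = 15.604
  Set 3: -5.15 * 1.01 = -5.2015
  Set 4: 1.75 * 1.72 = 3.01
  Set 5: -6.82 * 1.36 = -9.2752
Step 2: Total signed measure = (-6.93) + (15.604) + (-5.2015) + (3.01) + (-9.2752)
     = -2.7927
Step 3: Positive part mu+(X) = sum of positive contributions = 18.614
Step 4: Negative part mu-(X) = |sum of negative contributions| = 21.4067


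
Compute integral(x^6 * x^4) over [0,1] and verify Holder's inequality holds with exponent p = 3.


Step 1: Exact integral of f*g = integral(x^10, 0, 1) = 1/11
     = 0.090909
Step 2: Holder bound with p=3, q=1.5:
  ||f||_p = (integral x^18 dx)^(1/3) = (1/19)^(1/3) = 0.374756
  ||g||_q = (integral x^6 dx)^(1/1.5) = (1/7)^(1/1.5) = 0.273276
Step 3: Holder bound = ||f||_p * ||g||_q = 0.374756 * 0.273276 = 0.102412
Verification: 0.090909 <= 0.102412 (Holder holds)


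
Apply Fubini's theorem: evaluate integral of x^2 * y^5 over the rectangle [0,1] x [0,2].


By Fubini's theorem, the double integral factors as a product of single integrals:
Step 1: integral_0^1 x^2 dx = [x^3/3] from 0 to 1
     = 1^3/3 = 0.333333
Step 2: integral_0^2 y^5 dy = [y^6/6] from 0 to 2
     = 2^6/6 = 10.666667
Step 3: Double integral = 0.333333 * 10.666667 = 3.555556


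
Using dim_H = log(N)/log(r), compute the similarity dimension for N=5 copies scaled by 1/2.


For a self-similar set with N copies scaled by 1/r:
dim_H = log(N)/log(r) = log(5)/log(2)
= 1.609438/0.693147
= 2.321928


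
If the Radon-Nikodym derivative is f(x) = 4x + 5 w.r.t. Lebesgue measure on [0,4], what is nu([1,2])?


nu(A) = integral_A (dnu/dmu) dmu = integral_1^2 (4x + 5) dx
Step 1: Antiderivative F(x) = (4/2)x^2 + 5x
Step 2: F(2) = (4/2)*2^2 + 5*2 = 8 + 10 = 18
Step 3: F(1) = (4/2)*1^2 + 5*1 = 2 + 5 = 7
Step 4: nu([1,2]) = F(2) - F(1) = 18 - 7 = 11


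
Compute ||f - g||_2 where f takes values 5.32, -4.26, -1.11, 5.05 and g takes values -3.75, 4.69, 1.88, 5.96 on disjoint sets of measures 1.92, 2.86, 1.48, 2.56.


Step 1: Compute differences f_i - g_i:
  5.32 - -3.75 = 9.07
  -4.26 - 4.69 = -8.95
  -1.11 - 1.88 = -2.99
  5.05 - 5.96 = -0.91
Step 2: Compute |diff|^2 * measure for each set:
  |9.07|^2 * 1.92 = 82.2649 * 1.92 = 157.948608
  |-8.95|^2 * 2.86 = 80.1025 * 2.86 = 229.09315
  |-2.99|^2 * 1.48 = 8.9401 * 1.48 = 13.231348
  |-0.91|^2 * 2.56 = 0.8281 * 2.56 = 2.119936
Step 3: Sum = 402.393042
Step 4: ||f-g||_2 = (402.393042)^(1/2) = 20.059737


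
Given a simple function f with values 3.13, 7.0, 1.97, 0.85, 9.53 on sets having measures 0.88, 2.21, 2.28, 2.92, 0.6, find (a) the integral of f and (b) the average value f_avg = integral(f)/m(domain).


Step 1: Integral = sum(value_i * measure_i)
= 3.13*0.88 + 7.0*2.21 + 1.97*2.28 + 0.85*2.92 + 9.53*0.6
= 2.7544 + 15.47 + 4.4916 + 2.482 + 5.718
= 30.916
Step 2: Total measure of domain = 0.88 + 2.21 + 2.28 + 2.92 + 0.6 = 8.89
Step 3: Average value = 30.916 / 8.89 = 3.477615


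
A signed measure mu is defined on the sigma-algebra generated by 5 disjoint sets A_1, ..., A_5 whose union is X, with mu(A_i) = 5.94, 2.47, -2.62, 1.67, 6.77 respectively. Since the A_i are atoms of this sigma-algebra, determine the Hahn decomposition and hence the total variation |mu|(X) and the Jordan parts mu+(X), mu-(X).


Step 1: Every measurable set is a union of atoms (the cells / points), so a Hahn decomposition is
  obtained by grouping atoms by sign: P = union of atoms with mu > 0, N = union of the remaining atoms.
  Atoms in P (indices): 1, 2, 4, 5;  atoms in N (indices): 3
  Positive values: 5.94, 2.47, 1.67, 6.77
  Negative values: -2.62
Step 2: mu+(X) = mu(P) = sum of positive atom values = 16.85
Step 3: mu-(X) = -mu(N) = sum of |negative atom values| = 2.62
Step 4: |mu|(X) = mu+(X) + mu-(X) = 16.85 + 2.62 = 19.47


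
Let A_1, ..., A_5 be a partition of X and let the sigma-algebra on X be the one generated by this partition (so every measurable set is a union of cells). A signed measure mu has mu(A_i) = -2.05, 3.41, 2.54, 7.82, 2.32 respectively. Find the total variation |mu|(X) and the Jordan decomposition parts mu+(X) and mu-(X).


Step 1: Every measurable set is a union of atoms (the cells / points), so a Hahn decomposition is
  obtained by grouping atoms by sign: P = union of atoms with mu > 0, N = union of the remaining atoms.
  Atoms in P (indices): 2, 3, 4, 5;  atoms in N (indices): 1
  Positive values: 3.41, 2.54, 7.82, 2.32
  Negative values: -2.05
Step 2: mu+(X) = mu(P) = sum of positive atom values = 16.09
Step 3: mu-(X) = -mu(N) = sum of |negative atom values| = 2.05
Step 4: |mu|(X) = mu+(X) + mu-(X) = 16.09 + 2.05 = 18.14


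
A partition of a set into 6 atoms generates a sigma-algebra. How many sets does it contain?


Each element of the sigma-algebra is a union of some subset of the 6 atoms.
The number of such subsets is 2^6 = 64.


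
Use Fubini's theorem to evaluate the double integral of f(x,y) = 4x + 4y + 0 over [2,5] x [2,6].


By Fubini, integrate in x first, then y.
Step 1: Fix y, integrate over x in [2,5]:
  integral(4x + 4y + 0, x=2..5)
  = 4*(5^2 - 2^2)/2 + (4y + 0)*(5 - 2)
  = 42 + (4y + 0)*3
  = 42 + 12y + 0
  = 42 + 12y
Step 2: Integrate over y in [2,6]:
  integral(42 + 12y, y=2..6)
  = 42*4 + 12*(6^2 - 2^2)/2
  = 168 + 192
  = 360


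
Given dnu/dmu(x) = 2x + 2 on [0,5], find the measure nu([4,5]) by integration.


nu(A) = integral_A (dnu/dmu) dmu = integral_4^5 (2x + 2) dx
Step 1: Antiderivative F(x) = (2/2)x^2 + 2x
Step 2: F(5) = (2/2)*5^2 + 2*5 = 25 + 10 = 35
Step 3: F(4) = (2/2)*4^2 + 2*4 = 16 + 8 = 24
Step 4: nu([4,5]) = F(5) - F(4) = 35 - 24 = 11


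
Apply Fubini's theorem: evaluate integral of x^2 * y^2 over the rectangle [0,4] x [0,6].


By Fubini's theorem, the double integral factors as a product of single integrals:
Step 1: integral_0^4 x^2 dx = [x^3/3] from 0 to 4
     = 4^3/3 = 21.333333
Step 2: integral_0^6 y^2 dy = [y^3/3] from 0 to 6
     = 6^3/3 = 72
Step 3: Double integral = 21.333333 * 72 = 1536


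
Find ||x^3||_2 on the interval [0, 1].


Step 1: ||f||_2 = (integral_0^1 |x^3|^2 dx)^(1/2)
     = (integral_0^1 x^6 dx)^(1/2)
Step 2: integral_0^1 x^6 dx = [x^7/(7)] from 0 to 1 = 1^7/7
     = 1/7 = 0.142857
Step 3: ||f||_2 = (0.142857)^(1/2) = 0.377964


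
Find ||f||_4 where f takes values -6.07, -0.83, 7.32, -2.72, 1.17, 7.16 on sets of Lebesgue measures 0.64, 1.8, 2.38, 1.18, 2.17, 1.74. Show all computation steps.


Step 1: Compute |f_i|^4 for each value:
  |-6.07|^4 = 1357.546656
  |-0.83|^4 = 0.474583
  |7.32|^4 = 2871.07359
  |-2.72|^4 = 54.736323
  |1.17|^4 = 1.873887
  |7.16|^4 = 2628.161743
Step 2: Multiply by measures and sum:
  1357.546656 * 0.64 = 868.82986
  0.474583 * 1.8 = 0.85425
  2871.07359 * 2.38 = 6833.155144
  54.736323 * 1.18 = 64.588861
  1.873887 * 2.17 = 4.066335
  2628.161743 * 1.74 = 4573.001433
Sum = 868.82986 + 0.85425 + 6833.155144 + 64.588861 + 4.066335 + 4573.001433 = 12344.495883
Step 3: Take the p-th root:
||f||_4 = (12344.495883)^(1/4) = 10.540673


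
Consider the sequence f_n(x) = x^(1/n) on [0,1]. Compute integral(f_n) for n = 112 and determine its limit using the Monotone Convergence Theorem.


At n = 112: f_112(x) = x^(1/112).
Step 1: integral(x^(1/112), 0, 1) = [x^(1/112+1) / (1/112+1)] from 0 to 1
     = 1 / (1/112 + 1) = 1 / ((112+1)/112) = 112/(112+1)
     = 112/113 = 0.99115
Step 2: As n -> infinity, f_n(x) = x^(1/n) -> 1 for x in (0,1], and f_n is increasing in n.
By MCT, lim_n integral(f_n) = integral(lim_n f_n) = integral(1, 0, 1) = 1.
Step 3: Verify convergence: 112/113 = 0.99115 -> 1


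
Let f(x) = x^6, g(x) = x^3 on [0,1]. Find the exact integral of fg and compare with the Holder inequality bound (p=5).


Step 1: Exact integral of f*g = integral(x^9, 0, 1) = 1/10
     = 0.1
Step 2: Holder bound with p=5, q=1.25:
  ||f||_p = (integral x^30 dx)^(1/5) = (1/31)^(1/5) = 0.503185
  ||g||_q = (integral x^3.75 dx)^(1/1.25) = (1/4.75)^(1/1.25) = 0.287505
Step 3: Holder bound = ||f||_p * ||g||_q = 0.503185 * 0.287505 = 0.144668
Verification: 0.1 <= 0.144668 (Holder holds)


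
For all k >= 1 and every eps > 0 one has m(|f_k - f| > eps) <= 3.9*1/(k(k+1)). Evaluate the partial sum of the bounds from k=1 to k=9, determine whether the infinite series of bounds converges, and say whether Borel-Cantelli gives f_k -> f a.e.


Step 1: List the terms 3.9*1/(k(k+1)) for k = 1 to 9:
  k=1: 1.95
  k=2: 0.65
  k=3: 0.325
  k=4: 0.195
  k=5: 0.13
  k=6: 0.092857
  k=7: 0.069643
  k=8: 0.054167
  k=9: 0.043333
Step 2: Partial sum = 1.95 + 0.65 + 0.325 + 0.195 + 0.13 + 0.092857 + 0.069643 + 0.054167 + 0.043333
     = 3.51
Step 3: The full series sum_(k>=1) 3.9*1/(k(k+1)) converges (telescoping series sum 1/(k(k+1)) = 1; a constant multiple of a convergent series converges).
Step 4: Fix eps > 0. Since sum_k m(|f_k - f| > eps) < infinity, the Borel-Cantelli lemma gives
        m(limsup_k {|f_k - f| > eps}) = 0, i.e. for a.e. x, |f_k(x) - f(x)| <= eps for all large k.
        Applying this with eps = 1/j for j = 1, 2, ... and intersecting the countably many full-measure sets,
        for a.e. x we get limsup_k |f_k(x) - f(x)| <= 1/j for every j, hence f_k -> f almost everywhere.
Conclusion: series converges; Borel-Cantelli yields f_k -> f a.e.


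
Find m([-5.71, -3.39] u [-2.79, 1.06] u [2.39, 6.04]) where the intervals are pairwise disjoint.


For pairwise disjoint intervals, m(union) = sum of lengths.
= (-3.39 - -5.71) + (1.06 - -2.79) + (6.04 - 2.39)
= 2.32 + 3.85 + 3.65
= 9.82


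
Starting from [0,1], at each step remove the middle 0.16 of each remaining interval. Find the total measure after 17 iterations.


Step 1: At each step, fraction remaining = 1 - 0.16 = 0.84
Step 2: After 17 steps, measure = (0.84)^17
Result = 0.051612


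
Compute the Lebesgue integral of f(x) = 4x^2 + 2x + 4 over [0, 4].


The Lebesgue integral of a Riemann-integrable function agrees with the Riemann integral.
Antiderivative F(x) = (4/3)x^3 + (2/2)x^2 + 4x
F(4) = (4/3)*4^3 + (2/2)*4^2 + 4*4
     = (4/3)*64 + (2/2)*16 + 4*4
     = 85.333333 + 16 + 16
     = 117.333333
F(0) = 0.0
Integral = F(4) - F(0) = 117.333333 - 0.0 = 117.333333


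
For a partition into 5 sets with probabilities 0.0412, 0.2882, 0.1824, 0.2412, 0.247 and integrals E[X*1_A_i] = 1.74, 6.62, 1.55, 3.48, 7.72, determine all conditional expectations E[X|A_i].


For each cell A_i: E[X|A_i] = E[X*1_A_i] / P(A_i)
Step 1: E[X|A_1] = 1.74 / 0.0412 = 42.23301
Step 2: E[X|A_2] = 6.62 / 0.2882 = 22.97016
Step 3: E[X|A_3] = 1.55 / 0.1824 = 8.497807
Step 4: E[X|A_4] = 3.48 / 0.2412 = 14.427861
Step 5: E[X|A_5] = 7.72 / 0.247 = 31.255061
Verification: E[X] = sum E[X*1_A_i] = 1.74 + 6.62 + 1.55 + 3.48 + 7.72 = 21.11


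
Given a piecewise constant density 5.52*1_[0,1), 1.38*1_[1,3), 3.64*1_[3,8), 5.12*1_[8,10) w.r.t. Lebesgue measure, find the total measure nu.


Integrate each piece of the Radon-Nikodym derivative:
Step 1: integral_0^1 5.52 dx = 5.52*(1-0) = 5.52*1 = 5.52
Step 2: integral_1^3 1.38 dx = 1.38*(3-1) = 1.38*2 = 2.76
Step 3: integral_3^8 3.64 dx = 3.64*(8-3) = 3.64*5 = 18.2
Step 4: integral_8^10 5.12 dx = 5.12*(10-8) = 5.12*2 = 10.24
Total: 5.52 + 2.76 + 18.2 + 10.24 = 36.72


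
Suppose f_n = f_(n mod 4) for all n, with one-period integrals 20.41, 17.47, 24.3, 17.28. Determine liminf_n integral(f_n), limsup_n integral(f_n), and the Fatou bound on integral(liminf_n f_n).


The sequence (integral(f_n)) is periodic with period 4, repeating the values 20.41, 17.47, 24.3, 17.28 indefinitely.
Step 1: For a periodic sequence, every tail (a_m, a_(m+1), ...) contains all 4 period values infinitely often.
Step 2: Hence inf of every tail = min of the period values = min(20.41, 17.47, 24.3, 17.28) = 17.28.
        liminf_n integral(f_n) = sup over m of (inf of tail from m) = 17.28.
Step 3: Similarly sup of every tail = max of the period values = 24.3.
        limsup_n integral(f_n) = 24.3.
Step 4: Fatou's lemma: integral(liminf_n f_n) <= liminf_n integral(f_n) = 17.28.
        So the integral of the pointwise liminf is at most 17.28.


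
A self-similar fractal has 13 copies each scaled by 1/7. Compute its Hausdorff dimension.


For a self-similar set with N copies scaled by 1/r:
dim_H = log(N)/log(r) = log(13)/log(7)
= 2.564949/1.94591
= 1.318123


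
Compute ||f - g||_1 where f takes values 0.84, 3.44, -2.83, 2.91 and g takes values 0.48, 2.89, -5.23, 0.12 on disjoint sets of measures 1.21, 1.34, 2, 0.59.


Step 1: Compute differences f_i - g_i:
  0.84 - 0.48 = 0.36
  3.44 - 2.89 = 0.55
  -2.83 - -5.23 = 2.4
  2.91 - 0.12 = 2.79
Step 2: Compute |diff|^1 * measure for each set:
  |0.36|^1 * 1.21 = 0.36 * 1.21 = 0.4356
  |0.55|^1 * 1.34 = 0.55 * 1.34 = 0.737
  |2.4|^1 * 2 = 2.4 * 2 = 4.8
  |2.79|^1 * 0.59 = 2.79 * 0.59 = 1.6461
Step 3: Sum = 7.6187
Step 4: ||f-g||_1 = (7.6187)^(1/1) = 7.6187


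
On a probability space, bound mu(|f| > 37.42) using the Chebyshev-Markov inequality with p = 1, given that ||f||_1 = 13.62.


Chebyshev/Markov inequality: mu(|f| > eps) <= (||f||_p / eps)^p
Step 1: ||f||_1 / eps = 13.62 / 37.42 = 0.363976
Step 2: Raise to power p = 1:
  (0.363976)^1 = 0.363976
Step 3: Therefore mu(|f| > 37.42) <= 0.363976


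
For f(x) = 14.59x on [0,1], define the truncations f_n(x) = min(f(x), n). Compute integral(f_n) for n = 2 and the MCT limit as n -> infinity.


f(x) = 14.59x on [0,1]; f_n(x) = min(14.59x, n). At n = 2:
Step 1: f(x) reaches 2 at x = 2/14.59 = 0.13708
Step 2: integral(f_2) = integral(14.59x, 0, 0.13708) + integral(2, 0.13708, 1)
       = 14.59*0.13708^2/2 + 2*(1 - 0.13708)
       = 0.13708 + 1.72584
       = 1.86292
Step 3: As n -> infinity, f_n increases to f, so by MCT integral(f_n) -> integral(f) = 14.59/2 = 7.295.
Convergence: integral(f_2) = 1.86292 -> 7.295 as n -> infinity


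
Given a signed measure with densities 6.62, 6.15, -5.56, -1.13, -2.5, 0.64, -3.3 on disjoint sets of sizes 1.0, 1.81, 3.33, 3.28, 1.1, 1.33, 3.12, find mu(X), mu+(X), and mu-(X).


Step 1: Compute signed measure on each set:
  Set 1: 6.62 * 1.0 = 6.62
  Set 2: 6.15 * 1.81 = 11.1315
  Set 3: -5.56 * 3.33 = -18.5148
  Set 4: -1.13 * 3.28 = -3.7064
  Set 5: -2.5 * 1.1 = -2.75
  Set 6: 0.64 * 1.33 = 0.8512
  Set 7: -3.3 * 3.12 = -10.296
Step 2: Total signed measure = (6.62) + (11.1315) + (-18.5148) + (-3.7064) + (-2.75) + (0.8512) + (-10.296)
     = -16.6645
Step 3: Positive part mu+(X) = sum of positive contributions = 18.6027
Step 4: Negative part mu-(X) = |sum of negative contributions| = 35.2672


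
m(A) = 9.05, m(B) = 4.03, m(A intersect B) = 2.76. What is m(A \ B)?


m(A \ B) = m(A) - m(A n B)
= 9.05 - 2.76
= 6.29


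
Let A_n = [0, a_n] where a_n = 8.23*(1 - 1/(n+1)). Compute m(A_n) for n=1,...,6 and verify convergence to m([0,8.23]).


By continuity of measure from below: if A_n increases to A, then m(A_n) -> m(A).
Here A = [0, 8.23], so m(A) = 8.23
Step 1: a_1 = 8.23*(1 - 1/2) = 4.115, m(A_1) = 4.115
Step 2: a_2 = 8.23*(1 - 1/3) = 5.4867, m(A_2) = 5.4867
Step 3: a_3 = 8.23*(1 - 1/4) = 6.1725, m(A_3) = 6.1725
Step 4: a_4 = 8.23*(1 - 1/5) = 6.584, m(A_4) = 6.584
Step 5: a_5 = 8.23*(1 - 1/6) = 6.8583, m(A_5) = 6.8583
Step 6: a_6 = 8.23*(1 - 1/7) = 7.0543, m(A_6) = 7.0543
Limit: m(A_n) -> m([0,8.23]) = 8.23


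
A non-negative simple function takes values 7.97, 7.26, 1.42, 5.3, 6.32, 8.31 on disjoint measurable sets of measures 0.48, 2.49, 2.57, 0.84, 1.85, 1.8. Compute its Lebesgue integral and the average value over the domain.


Step 1: Integral = sum(value_i * measure_i)
= 7.97*0.48 + 7.26*2.49 + 1.42*2.57 + 5.3*0.84 + 6.32*1.85 + 8.31*1.8
= 3.8256 + 18.0774 + 3.6494 + 4.452 + 11.692 + 14.958
= 56.6544
Step 2: Total measure of domain = 0.48 + 2.49 + 2.57 + 0.84 + 1.85 + 1.8 = 10.03
Step 3: Average value = 56.6544 / 10.03 = 5.648495


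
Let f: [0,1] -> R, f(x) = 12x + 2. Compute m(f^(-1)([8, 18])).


f^(-1)([8, 18]) = {x : 8 <= 12x + 2 <= 18}
Solving: (8 - 2)/12 <= x <= (18 - 2)/12
= [0.5, 1.333333]
Intersecting with [0,1]: [0.5, 1]
Measure = 1 - 0.5 = 0.5


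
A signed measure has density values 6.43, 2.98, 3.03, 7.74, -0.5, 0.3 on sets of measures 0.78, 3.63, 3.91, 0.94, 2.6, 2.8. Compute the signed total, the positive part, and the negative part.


Step 1: Compute signed measure on each set:
  Set 1: 6.43 * 0.78 = 5.0154
  Set 2: 2.98 * 3.63 = 10.8174
  Set 3: 3.03 * 3.91 = 11.8473
  Set 4: 7.74 * 0.94 = 7.2756
  Set 5: -0.5 * 2.6 = -1.3
  Set 6: 0.3 * 2.8 = 0.84
Step 2: Total signed measure = (5.0154) + (10.8174) + (11.8473) + (7.2756) + (-1.3) + (0.84)
     = 34.4957
Step 3: Positive part mu+(X) = sum of positive contributions = 35.7957
Step 4: Negative part mu-(X) = |sum of negative contributions| = 1.3


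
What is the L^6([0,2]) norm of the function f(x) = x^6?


Step 1: ||f||_6 = (integral_0^2 |x^6|^6 dx)^(1/6)
     = (integral_0^2 x^36 dx)^(1/6)
Step 2: integral_0^2 x^36 dx = [x^37/(37)] from 0 to 2 = 2^37/37
     = 137438953472/37 = 3.714566e+09
Step 3: ||f||_6 = (3.714566e+09)^(1/6) = 39.35362


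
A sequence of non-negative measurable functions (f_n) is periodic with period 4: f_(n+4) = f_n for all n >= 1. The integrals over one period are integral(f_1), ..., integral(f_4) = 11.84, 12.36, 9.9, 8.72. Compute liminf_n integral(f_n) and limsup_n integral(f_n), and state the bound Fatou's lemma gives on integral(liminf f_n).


The sequence (integral(f_n)) is periodic with period 4, repeating the values 11.84, 12.36, 9.9, 8.72 indefinitely.
Step 1: For a periodic sequence, every tail (a_m, a_(m+1), ...) contains all 4 period values infinitely often.
Step 2: Hence inf of every tail = min of the period values = min(11.84, 12.36, 9.9, 8.72) = 8.72.
        liminf_n integral(f_n) = sup over m of (inf of tail from m) = 8.72.
Step 3: Similarly sup of every tail = max of the period values = 12.36.
        limsup_n integral(f_n) = 12.36.
Step 4: Fatou's lemma: integral(liminf_n f_n) <= liminf_n integral(f_n) = 8.72.
        So the integral of the pointwise liminf is at most 8.72.
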